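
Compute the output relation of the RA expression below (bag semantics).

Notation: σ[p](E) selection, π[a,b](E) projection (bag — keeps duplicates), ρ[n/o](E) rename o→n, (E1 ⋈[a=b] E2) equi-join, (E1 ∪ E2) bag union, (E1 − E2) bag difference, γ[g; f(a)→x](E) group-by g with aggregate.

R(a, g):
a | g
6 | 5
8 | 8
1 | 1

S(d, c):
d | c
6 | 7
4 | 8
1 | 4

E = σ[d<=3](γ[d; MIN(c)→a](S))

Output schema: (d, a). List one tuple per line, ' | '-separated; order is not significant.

Stepwise |·|:
  S → 3
  γ[d; MIN(c)→a](S) → 3
  σ[d<=3](γ[d; MIN(c)→a](S)) → 1

== RESULT ==
d | a
1 | 4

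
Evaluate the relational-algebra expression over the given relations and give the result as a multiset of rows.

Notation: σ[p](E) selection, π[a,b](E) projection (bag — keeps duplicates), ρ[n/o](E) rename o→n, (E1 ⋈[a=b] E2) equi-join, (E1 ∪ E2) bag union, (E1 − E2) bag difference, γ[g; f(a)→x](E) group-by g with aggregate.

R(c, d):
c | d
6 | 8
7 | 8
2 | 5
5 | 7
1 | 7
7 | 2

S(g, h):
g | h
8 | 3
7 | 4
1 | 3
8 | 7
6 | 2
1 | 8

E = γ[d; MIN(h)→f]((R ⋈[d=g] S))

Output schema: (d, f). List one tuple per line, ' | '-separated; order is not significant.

Per-node cardinality:
  R → 6
  S → 6
  (R ⋈[d=g] S) → 6
  γ[d; MIN(h)→f]((R ⋈[d=g] S)) → 2

== RESULT ==
d | f
7 | 4
8 | 3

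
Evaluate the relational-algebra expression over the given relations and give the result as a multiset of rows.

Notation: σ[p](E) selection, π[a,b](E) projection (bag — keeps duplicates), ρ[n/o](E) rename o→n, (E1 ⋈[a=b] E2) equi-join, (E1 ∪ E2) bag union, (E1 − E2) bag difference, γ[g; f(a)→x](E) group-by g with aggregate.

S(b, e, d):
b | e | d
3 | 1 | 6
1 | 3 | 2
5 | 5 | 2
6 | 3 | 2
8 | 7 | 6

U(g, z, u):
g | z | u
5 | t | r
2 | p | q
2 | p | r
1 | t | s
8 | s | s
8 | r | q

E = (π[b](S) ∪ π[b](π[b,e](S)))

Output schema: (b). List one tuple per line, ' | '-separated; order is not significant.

Per-node cardinality:
  S → 5
  π[b](S) → 5
  S → 5
  π[b,e](S) → 5
  π[b](π[b,e](S)) → 5
  (π[b](S) ∪ π[b](π[b,e](S))) → 10

== RESULT ==
b
1
1
3
3
5
5
6
6
8
8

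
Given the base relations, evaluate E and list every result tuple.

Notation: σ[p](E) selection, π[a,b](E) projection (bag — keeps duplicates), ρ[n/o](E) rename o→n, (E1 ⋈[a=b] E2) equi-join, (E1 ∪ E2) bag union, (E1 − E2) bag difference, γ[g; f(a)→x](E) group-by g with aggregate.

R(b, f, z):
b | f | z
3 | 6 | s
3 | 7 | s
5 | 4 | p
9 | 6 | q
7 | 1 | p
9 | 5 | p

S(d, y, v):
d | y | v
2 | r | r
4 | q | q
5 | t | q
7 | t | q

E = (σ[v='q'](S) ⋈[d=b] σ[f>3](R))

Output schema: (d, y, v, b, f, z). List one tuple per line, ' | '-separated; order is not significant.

Row counts bottom-up:
  S → 4
  σ[v='q'](S) → 3
  R → 6
  σ[f>3](R) → 5
  (σ[v='q'](S) ⋈[d=b] σ[f>3](R)) → 1

== RESULT ==
d | y | v | b | f | z
5 | t | q | 5 | 4 | p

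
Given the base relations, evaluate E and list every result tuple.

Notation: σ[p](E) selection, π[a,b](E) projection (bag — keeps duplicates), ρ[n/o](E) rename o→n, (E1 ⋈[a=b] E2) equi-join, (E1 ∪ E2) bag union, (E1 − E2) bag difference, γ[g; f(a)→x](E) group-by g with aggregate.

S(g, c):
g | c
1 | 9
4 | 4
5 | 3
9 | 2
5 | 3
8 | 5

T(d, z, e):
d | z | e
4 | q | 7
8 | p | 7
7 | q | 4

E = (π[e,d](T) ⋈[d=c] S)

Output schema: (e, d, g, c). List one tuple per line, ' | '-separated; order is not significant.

Stepwise |·|:
  T → 3
  π[e,d](T) → 3
  S → 6
  (π[e,d](T) ⋈[d=c] S) → 1

== RESULT ==
e | d | g | c
7 | 4 | 4 | 4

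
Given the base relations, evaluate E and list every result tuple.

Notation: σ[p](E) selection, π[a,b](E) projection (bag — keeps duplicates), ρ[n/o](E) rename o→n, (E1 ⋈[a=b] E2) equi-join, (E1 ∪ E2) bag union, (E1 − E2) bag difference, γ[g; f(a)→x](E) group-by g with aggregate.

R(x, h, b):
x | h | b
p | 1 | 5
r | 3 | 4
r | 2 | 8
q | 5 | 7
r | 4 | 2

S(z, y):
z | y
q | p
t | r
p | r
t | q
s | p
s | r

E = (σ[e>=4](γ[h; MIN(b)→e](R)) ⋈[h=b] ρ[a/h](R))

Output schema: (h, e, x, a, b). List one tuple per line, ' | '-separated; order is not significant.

Stepwise |·|:
  R → 5
  γ[h; MIN(b)→e](R) → 5
  σ[e>=4](γ[h; MIN(b)→e](R)) → 4
  R → 5
  ρ[a/h](R) → 5
  (σ[e>=4](γ[h; MIN(b)→e](R)) ⋈[h=b] ρ[a/h](R)) → 2

== RESULT ==
h | e | x | a | b
2 | 8 | r | 4 | 2
5 | 7 | p | 1 | 5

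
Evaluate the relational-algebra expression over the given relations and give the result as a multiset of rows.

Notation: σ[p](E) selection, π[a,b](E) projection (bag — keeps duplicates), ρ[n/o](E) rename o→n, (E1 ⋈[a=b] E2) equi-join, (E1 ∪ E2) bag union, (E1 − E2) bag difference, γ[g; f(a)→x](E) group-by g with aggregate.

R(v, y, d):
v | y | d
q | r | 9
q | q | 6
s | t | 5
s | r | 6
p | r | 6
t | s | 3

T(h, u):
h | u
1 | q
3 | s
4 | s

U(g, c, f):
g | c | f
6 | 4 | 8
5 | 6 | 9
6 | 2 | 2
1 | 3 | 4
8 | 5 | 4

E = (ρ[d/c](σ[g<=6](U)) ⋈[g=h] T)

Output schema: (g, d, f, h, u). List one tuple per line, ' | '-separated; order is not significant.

Per-node cardinality:
  U → 5
  σ[g<=6](U) → 4
  ρ[d/c](σ[g<=6](U)) → 4
  T → 3
  (ρ[d/c](σ[g<=6](U)) ⋈[g=h] T) → 1

== RESULT ==
g | d | f | h | u
1 | 3 | 4 | 1 | q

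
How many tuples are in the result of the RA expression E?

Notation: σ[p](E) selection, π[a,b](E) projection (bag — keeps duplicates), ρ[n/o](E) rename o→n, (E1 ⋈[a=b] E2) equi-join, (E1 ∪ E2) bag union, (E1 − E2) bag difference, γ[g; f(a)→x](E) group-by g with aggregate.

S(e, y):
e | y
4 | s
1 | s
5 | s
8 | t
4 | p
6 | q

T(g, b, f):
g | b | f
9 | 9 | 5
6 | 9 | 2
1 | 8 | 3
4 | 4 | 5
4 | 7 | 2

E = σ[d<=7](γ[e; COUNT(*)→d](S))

Subexpression sizes:
  S → 6
  γ[e; COUNT(*)→d](S) → 5
  σ[d<=7](γ[e; COUNT(*)→d](S)) → 5

|E| = 5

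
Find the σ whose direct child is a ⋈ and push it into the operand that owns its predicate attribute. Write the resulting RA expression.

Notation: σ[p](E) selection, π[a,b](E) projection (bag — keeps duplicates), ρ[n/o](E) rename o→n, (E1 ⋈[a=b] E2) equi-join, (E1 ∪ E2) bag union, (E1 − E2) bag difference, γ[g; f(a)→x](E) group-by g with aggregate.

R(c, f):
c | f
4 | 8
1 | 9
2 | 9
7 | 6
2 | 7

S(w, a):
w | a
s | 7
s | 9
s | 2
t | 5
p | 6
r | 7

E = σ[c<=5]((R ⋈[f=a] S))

σ filters on c, owned by the left side.
E' = (σ[c<=5](R) ⋈[f=a] S)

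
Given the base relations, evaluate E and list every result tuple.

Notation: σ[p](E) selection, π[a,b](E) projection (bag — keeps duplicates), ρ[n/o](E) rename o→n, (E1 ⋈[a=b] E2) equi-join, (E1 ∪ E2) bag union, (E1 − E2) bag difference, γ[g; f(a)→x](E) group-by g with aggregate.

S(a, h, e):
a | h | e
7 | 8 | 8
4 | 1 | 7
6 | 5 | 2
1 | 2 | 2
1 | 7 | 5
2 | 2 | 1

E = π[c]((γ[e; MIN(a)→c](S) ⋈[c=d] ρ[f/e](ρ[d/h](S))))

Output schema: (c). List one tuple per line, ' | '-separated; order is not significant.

Subexpression sizes:
  S → 6
  γ[e; MIN(a)→c](S) → 5
  S → 6
  ρ[d/h](S) → 6
  ρ[f/e](ρ[d/h](S)) → 6
  (γ[e; MIN(a)→c](S) ⋈[c=d] ρ[f/e](ρ[d/h](S))) → 5
  π[c]((γ[e; MIN(a)→c](S) ⋈[c=d] ρ[f/e](ρ[d/h](S)))) → 5

== RESULT ==
c
1
1
2
2
7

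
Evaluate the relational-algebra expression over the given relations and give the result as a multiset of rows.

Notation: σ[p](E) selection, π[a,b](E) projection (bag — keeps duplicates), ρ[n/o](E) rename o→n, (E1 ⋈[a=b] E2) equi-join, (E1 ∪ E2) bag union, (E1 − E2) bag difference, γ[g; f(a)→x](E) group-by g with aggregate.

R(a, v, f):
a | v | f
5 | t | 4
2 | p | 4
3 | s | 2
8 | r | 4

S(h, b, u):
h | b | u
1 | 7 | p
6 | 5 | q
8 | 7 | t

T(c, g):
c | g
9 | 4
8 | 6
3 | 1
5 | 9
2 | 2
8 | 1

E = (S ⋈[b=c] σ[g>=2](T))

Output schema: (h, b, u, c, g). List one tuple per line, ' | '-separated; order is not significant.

Row counts bottom-up:
  S → 3
  T → 6
  σ[g>=2](T) → 4
  (S ⋈[b=c] σ[g>=2](T)) → 1

== RESULT ==
h | b | u | c | g
6 | 5 | q | 5 | 9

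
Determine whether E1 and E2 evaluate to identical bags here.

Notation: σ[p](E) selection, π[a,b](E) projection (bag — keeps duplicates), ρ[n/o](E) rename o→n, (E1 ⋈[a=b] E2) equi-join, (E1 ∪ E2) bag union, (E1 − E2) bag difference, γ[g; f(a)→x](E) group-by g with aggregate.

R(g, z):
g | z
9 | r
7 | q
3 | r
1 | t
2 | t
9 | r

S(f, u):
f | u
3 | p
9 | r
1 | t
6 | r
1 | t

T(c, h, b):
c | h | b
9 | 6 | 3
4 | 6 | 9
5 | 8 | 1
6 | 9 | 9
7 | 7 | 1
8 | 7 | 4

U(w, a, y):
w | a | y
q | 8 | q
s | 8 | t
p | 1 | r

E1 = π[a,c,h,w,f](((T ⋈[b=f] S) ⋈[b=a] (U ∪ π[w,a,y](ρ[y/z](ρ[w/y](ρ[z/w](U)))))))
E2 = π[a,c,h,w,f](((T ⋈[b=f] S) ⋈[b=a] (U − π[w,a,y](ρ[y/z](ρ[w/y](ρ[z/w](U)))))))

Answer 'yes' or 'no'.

E1 per-node cardinality:
  T → 6
  S → 5
  (T ⋈[b=f] S) → 7
  U → 3
  U → 3
  ρ[z/w](U) → 3
  ρ[w/y](ρ[z/w](U)) → 3
  ρ[y/z](ρ[w/y](ρ[z/w](U))) → 3
  π[w,a,y](ρ[y/z](ρ[w/y](ρ[z/w](U)))) → 3
  (U ∪ π[w,a,y](ρ[y/z](ρ[w/y](ρ[z/w](U))))) → 6
  ((T ⋈[b=f] S) ⋈[b=a] (U ∪ π[w,a,y](ρ[y/z](ρ[w/y](ρ[z/w](U)))))) → 8
  π[a,c,h,w,f](((T ⋈[b=f] S) ⋈[b=a] (U ∪ π[w,a,y](ρ[y/z](ρ[w/y](ρ[z/w](U))))))) → 8
E2 per-node cardinality:
  T → 6
  S → 5
  (T ⋈[b=f] S) → 7
  U → 3
  U → 3
  ρ[z/w](U) → 3
  ρ[w/y](ρ[z/w](U)) → 3
  ρ[y/z](ρ[w/y](ρ[z/w](U))) → 3
  π[w,a,y](ρ[y/z](ρ[w/y](ρ[z/w](U)))) → 3
  (U − π[w,a,y](ρ[y/z](ρ[w/y](ρ[z/w](U))))) → 2
  ((T ⋈[b=f] S) ⋈[b=a] (U − π[w,a,y](ρ[y/z](ρ[w/y](ρ[z/w](U)))))) → 4
  π[a,c,h,w,f](((T ⋈[b=f] S) ⋈[b=a] (U − π[w,a,y](ρ[y/z](ρ[w/y](ρ[z/w](U))))))) → 4

E1 result:
a | c | h | w | f
1 | 5 | 8 | p | 1
1 | 5 | 8 | p | 1
1 | 5 | 8 | r | 1
1 | 5 | 8 | r | 1
1 | 7 | 7 | p | 1
1 | 7 | 7 | p | 1
1 | 7 | 7 | r | 1
1 | 7 | 7 | r | 1
E2 result:
a | c | h | w | f
1 | 5 | 8 | p | 1
1 | 5 | 8 | p | 1
1 | 7 | 7 | p | 1
1 | 7 | 7 | p | 1
Witness: (1, 7, 7, 'r', 1) appears 2× in E1 but 0× in E2.

no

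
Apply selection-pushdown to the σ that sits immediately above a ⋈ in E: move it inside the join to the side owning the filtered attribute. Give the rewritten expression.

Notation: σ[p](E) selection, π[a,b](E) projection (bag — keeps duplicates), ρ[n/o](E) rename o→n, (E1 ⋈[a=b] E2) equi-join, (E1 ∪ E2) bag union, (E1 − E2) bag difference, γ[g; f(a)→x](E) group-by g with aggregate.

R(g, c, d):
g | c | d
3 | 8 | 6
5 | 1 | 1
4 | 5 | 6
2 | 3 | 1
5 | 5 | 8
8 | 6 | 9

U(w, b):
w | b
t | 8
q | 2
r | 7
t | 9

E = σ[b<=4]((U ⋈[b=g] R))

σ filters on b, owned by the left side.
E' = (σ[b<=4](U) ⋈[b=g] R)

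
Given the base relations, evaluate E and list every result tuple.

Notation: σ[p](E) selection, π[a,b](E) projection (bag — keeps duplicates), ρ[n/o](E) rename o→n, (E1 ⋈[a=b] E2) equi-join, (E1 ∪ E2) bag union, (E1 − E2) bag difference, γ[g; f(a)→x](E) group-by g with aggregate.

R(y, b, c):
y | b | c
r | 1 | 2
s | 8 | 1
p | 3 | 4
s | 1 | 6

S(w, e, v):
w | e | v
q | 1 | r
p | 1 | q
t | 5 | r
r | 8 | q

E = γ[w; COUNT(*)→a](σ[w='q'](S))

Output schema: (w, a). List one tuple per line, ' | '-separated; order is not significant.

Subexpression sizes:
  S → 4
  σ[w='q'](S) → 1
  γ[w; COUNT(*)→a](σ[w='q'](S)) → 1

== RESULT ==
w | a
q | 1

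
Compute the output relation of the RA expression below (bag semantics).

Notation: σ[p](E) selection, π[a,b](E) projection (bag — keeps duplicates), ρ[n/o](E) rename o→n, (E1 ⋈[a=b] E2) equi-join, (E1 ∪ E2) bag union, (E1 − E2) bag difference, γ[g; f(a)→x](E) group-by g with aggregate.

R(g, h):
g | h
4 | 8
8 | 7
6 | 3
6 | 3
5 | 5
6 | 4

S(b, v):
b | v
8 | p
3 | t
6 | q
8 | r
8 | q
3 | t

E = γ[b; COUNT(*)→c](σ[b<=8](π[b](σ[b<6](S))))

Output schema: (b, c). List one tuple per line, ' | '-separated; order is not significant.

Stepwise |·|:
  S → 6
  σ[b<6](S) → 2
  π[b](σ[b<6](S)) → 2
  σ[b<=8](π[b](σ[b<6](S))) → 2
  γ[b; COUNT(*)→c](σ[b<=8](π[b](σ[b<6](S)))) → 1

== RESULT ==
b | c
3 | 2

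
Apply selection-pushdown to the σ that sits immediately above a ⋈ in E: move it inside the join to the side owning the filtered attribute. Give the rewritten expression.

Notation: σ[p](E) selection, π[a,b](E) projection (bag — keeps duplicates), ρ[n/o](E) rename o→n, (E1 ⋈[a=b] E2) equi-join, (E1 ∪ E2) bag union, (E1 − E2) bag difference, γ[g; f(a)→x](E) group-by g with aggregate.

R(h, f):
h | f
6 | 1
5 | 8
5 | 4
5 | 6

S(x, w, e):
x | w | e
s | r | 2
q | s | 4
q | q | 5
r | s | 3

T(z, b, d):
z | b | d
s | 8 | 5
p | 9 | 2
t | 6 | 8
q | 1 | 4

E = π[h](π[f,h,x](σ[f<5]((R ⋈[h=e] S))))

σ filters on f, owned by the left side.
E' = π[h](π[f,h,x]((σ[f<5](R) ⋈[h=e] S)))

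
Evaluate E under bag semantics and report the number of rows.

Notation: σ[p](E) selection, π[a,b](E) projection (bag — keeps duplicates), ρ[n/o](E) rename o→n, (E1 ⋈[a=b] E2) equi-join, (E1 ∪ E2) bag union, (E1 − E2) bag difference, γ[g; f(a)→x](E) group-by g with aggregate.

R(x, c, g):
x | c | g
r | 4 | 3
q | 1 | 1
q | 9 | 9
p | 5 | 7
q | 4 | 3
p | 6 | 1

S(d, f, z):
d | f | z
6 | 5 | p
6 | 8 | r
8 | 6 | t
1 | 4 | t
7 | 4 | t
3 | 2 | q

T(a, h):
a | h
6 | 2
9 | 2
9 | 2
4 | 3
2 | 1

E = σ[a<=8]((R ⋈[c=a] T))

Stepwise |·|:
  R → 6
  T → 5
  (R ⋈[c=a] T) → 5
  σ[a<=8]((R ⋈[c=a] T)) → 3

|E| = 3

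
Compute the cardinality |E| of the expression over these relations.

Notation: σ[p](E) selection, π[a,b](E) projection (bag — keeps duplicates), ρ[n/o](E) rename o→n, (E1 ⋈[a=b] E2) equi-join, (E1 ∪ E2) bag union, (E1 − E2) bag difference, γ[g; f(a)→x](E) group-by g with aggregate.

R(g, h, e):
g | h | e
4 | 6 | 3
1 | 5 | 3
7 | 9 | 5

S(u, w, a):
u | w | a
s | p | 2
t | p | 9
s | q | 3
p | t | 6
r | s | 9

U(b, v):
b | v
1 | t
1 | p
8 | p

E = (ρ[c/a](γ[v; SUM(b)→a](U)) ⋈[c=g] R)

Subexpression sizes:
  U → 3
  γ[v; SUM(b)→a](U) → 2
  ρ[c/a](γ[v; SUM(b)→a](U)) → 2
  R → 3
  (ρ[c/a](γ[v; SUM(b)→a](U)) ⋈[c=g] R) → 1

|E| = 1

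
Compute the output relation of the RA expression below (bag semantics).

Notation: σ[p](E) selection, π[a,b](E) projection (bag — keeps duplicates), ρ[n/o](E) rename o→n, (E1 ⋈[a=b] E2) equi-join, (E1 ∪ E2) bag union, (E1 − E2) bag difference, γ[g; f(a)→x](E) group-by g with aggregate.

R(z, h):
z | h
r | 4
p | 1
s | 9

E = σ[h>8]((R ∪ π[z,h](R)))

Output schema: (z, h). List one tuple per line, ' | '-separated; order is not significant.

Per-node cardinality:
  R → 3
  R → 3
  π[z,h](R) → 3
  (R ∪ π[z,h](R)) → 6
  σ[h>8]((R ∪ π[z,h](R))) → 2

== RESULT ==
z | h
s | 9
s | 9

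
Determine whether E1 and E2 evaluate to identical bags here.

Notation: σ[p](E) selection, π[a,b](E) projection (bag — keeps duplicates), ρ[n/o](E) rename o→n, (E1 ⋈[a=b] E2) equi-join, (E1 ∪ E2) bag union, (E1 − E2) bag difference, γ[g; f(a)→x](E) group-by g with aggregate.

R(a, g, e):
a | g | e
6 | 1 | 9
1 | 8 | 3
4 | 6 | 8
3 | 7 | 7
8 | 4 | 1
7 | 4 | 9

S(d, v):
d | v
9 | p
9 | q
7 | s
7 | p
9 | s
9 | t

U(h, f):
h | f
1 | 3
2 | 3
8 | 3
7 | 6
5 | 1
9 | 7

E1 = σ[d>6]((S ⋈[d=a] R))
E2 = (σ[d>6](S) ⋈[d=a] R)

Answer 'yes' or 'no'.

E1 subexpression sizes:
  S → 6
  R → 6
  (S ⋈[d=a] R) → 2
  σ[d>6]((S ⋈[d=a] R)) → 2
E2 subexpression sizes:
  S → 6
  σ[d>6](S) → 6
  R → 6
  (σ[d>6](S) ⋈[d=a] R) → 2

E1 and E2 produce the same multiset:
d | v | a | g | e
7 | p | 7 | 4 | 9
7 | s | 7 | 4 | 9

yes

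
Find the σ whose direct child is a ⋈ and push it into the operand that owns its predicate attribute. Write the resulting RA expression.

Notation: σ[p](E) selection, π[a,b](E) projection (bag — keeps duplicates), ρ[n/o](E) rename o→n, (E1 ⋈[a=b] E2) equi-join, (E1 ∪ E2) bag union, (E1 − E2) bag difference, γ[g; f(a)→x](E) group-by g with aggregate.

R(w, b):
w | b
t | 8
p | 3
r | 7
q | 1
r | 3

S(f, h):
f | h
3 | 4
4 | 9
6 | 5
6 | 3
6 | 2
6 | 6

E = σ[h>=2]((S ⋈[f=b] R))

σ filters on h, owned by the left side.
E' = (σ[h>=2](S) ⋈[f=b] R)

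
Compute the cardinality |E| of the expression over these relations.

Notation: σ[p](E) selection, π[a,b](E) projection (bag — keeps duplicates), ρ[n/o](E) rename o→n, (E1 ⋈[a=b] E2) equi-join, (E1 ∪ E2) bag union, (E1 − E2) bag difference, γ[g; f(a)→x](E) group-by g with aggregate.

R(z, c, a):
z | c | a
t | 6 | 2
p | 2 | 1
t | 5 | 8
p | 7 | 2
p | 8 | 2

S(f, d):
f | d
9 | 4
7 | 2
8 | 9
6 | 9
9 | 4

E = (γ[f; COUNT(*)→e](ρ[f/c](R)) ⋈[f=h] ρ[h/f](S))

Per-node cardinality:
  R → 5
  ρ[f/c](R) → 5
  γ[f; COUNT(*)→e](ρ[f/c](R)) → 5
  S → 5
  ρ[h/f](S) → 5
  (γ[f; COUNT(*)→e](ρ[f/c](R)) ⋈[f=h] ρ[h/f](S)) → 3

|E| = 3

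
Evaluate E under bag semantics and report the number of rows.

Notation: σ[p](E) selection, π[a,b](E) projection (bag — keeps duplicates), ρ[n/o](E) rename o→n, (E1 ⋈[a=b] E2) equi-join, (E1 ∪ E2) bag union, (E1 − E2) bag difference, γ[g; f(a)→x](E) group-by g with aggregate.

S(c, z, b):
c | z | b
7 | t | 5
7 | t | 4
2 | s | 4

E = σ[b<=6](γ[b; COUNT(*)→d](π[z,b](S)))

Subexpression sizes:
  S → 3
  π[z,b](S) → 3
  γ[b; COUNT(*)→d](π[z,b](S)) → 2
  σ[b<=6](γ[b; COUNT(*)→d](π[z,b](S))) → 2

|E| = 2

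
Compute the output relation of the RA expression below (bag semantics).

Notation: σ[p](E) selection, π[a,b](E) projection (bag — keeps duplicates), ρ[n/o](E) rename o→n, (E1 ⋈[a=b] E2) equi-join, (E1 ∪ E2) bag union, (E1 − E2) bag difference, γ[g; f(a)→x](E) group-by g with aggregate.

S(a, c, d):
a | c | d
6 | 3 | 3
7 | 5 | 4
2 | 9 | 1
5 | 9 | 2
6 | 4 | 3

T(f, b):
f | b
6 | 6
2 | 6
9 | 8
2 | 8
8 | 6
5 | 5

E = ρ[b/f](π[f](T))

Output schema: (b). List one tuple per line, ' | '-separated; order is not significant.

Row counts bottom-up:
  T → 6
  π[f](T) → 6
  ρ[b/f](π[f](T)) → 6

== RESULT ==
b
2
2
5
6
8
9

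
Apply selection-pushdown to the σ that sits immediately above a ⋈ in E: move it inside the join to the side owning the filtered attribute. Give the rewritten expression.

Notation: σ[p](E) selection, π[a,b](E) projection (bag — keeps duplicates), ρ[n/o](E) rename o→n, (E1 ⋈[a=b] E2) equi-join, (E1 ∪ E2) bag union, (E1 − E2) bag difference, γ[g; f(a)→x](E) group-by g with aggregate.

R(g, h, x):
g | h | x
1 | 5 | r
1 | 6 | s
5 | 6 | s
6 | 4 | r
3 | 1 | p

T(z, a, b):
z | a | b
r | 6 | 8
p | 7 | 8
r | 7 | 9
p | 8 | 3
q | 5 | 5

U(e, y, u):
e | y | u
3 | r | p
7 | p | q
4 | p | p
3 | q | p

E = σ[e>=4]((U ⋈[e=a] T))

σ filters on e, owned by the left side.
E' = (σ[e>=4](U) ⋈[e=a] T)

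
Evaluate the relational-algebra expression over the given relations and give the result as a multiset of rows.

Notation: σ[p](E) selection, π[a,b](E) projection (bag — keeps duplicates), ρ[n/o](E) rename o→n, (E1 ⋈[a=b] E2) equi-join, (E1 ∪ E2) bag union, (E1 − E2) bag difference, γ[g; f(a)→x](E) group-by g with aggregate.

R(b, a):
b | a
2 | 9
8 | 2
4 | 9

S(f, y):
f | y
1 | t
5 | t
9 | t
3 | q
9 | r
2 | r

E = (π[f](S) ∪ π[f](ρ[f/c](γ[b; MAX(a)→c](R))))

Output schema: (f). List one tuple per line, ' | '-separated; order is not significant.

Subexpression sizes:
  S → 6
  π[f](S) → 6
  R → 3
  γ[b; MAX(a)→c](R) → 3
  ρ[f/c](γ[b; MAX(a)→c](R)) → 3
  π[f](ρ[f/c](γ[b; MAX(a)→c](R))) → 3
  (π[f](S) ∪ π[f](ρ[f/c](γ[b; MAX(a)→c](R)))) → 9

== RESULT ==
f
1
2
2
3
5
9
9
9
9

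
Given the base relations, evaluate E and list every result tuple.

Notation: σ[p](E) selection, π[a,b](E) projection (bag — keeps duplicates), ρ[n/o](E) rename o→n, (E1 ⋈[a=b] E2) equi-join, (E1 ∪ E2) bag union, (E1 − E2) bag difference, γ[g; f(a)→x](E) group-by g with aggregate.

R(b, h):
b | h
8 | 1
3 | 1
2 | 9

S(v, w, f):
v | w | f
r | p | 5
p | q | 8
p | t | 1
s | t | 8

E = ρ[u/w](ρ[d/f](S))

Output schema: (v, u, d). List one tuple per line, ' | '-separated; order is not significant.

Row counts bottom-up:
  S → 4
  ρ[d/f](S) → 4
  ρ[u/w](ρ[d/f](S)) → 4

== RESULT ==
v | u | d
p | q | 8
p | t | 1
r | p | 5
s | t | 8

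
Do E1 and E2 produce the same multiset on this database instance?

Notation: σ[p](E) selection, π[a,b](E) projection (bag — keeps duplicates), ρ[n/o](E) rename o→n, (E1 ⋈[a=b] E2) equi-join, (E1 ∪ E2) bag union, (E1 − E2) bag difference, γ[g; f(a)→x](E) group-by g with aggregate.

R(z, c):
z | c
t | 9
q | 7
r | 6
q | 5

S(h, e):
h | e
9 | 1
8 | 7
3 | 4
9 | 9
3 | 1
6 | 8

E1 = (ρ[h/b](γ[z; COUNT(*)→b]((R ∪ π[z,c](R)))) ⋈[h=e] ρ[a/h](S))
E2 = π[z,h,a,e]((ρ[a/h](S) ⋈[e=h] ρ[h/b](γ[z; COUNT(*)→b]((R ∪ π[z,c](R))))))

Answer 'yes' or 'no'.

E1 row counts bottom-up:
  R → 4
  R → 4
  π[z,c](R) → 4
  (R ∪ π[z,c](R)) → 8
  γ[z; COUNT(*)→b]((R ∪ π[z,c](R))) → 3
  ρ[h/b](γ[z; COUNT(*)→b]((R ∪ π[z,c](R)))) → 3
  S → 6
  ρ[a/h](S) → 6
  (ρ[h/b](γ[z; COUNT(*)→b]((R ∪ π[z,c](R)))) ⋈[h=e] ρ[a/h](S)) → 1
E2 row counts bottom-up:
  S → 6
  ρ[a/h](S) → 6
  R → 4
  R → 4
  π[z,c](R) → 4
  (R ∪ π[z,c](R)) → 8
  γ[z; COUNT(*)→b]((R ∪ π[z,c](R))) → 3
  ρ[h/b](γ[z; COUNT(*)→b]((R ∪ π[z,c](R)))) → 3
  (ρ[a/h](S) ⋈[e=h] ρ[h/b](γ[z; COUNT(*)→b]((R ∪ π[z,c](R))))) → 1
  π[z,h,a,e]((ρ[a/h](S) ⋈[e=h] ρ[h/b](γ[z; COUNT(*)→b]((R ∪ π[z,c](R)))))) → 1

E1 and E2 produce the same multiset:
z | h | a | e
q | 4 | 3 | 4

yes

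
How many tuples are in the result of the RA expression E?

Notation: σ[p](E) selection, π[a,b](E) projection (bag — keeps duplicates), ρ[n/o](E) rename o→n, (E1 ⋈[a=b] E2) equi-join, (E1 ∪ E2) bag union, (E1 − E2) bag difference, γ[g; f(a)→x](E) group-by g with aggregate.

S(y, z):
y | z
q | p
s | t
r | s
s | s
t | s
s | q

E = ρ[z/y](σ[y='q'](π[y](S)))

Row counts bottom-up:
  S → 6
  π[y](S) → 6
  σ[y='q'](π[y](S)) → 1
  ρ[z/y](σ[y='q'](π[y](S))) → 1

|E| = 1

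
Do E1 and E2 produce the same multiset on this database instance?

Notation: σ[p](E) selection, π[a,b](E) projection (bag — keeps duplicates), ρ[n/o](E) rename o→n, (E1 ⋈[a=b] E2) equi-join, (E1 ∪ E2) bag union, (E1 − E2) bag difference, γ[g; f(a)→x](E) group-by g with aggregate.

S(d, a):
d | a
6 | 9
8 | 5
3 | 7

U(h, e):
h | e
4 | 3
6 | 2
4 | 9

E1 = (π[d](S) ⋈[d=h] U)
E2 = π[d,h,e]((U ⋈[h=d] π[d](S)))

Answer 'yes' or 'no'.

E1 per-node cardinality:
  S → 3
  π[d](S) → 3
  U → 3
  (π[d](S) ⋈[d=h] U) → 1
E2 per-node cardinality:
  U → 3
  S → 3
  π[d](S) → 3
  (U ⋈[h=d] π[d](S)) → 1
  π[d,h,e]((U ⋈[h=d] π[d](S))) → 1

E1 and E2 produce the same multiset:
d | h | e
6 | 6 | 2

yes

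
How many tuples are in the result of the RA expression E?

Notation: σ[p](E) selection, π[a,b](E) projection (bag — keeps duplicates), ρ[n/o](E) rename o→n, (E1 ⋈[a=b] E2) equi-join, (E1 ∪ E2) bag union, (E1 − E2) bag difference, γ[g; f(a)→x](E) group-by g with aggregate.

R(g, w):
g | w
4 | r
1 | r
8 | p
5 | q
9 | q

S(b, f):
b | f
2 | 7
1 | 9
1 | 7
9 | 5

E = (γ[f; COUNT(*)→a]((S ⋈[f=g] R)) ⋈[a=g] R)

Subexpression sizes:
  S → 4
  R → 5
  (S ⋈[f=g] R) → 2
  γ[f; COUNT(*)→a]((S ⋈[f=g] R)) → 2
  R → 5
  (γ[f; COUNT(*)→a]((S ⋈[f=g] R)) ⋈[a=g] R) → 2

|E| = 2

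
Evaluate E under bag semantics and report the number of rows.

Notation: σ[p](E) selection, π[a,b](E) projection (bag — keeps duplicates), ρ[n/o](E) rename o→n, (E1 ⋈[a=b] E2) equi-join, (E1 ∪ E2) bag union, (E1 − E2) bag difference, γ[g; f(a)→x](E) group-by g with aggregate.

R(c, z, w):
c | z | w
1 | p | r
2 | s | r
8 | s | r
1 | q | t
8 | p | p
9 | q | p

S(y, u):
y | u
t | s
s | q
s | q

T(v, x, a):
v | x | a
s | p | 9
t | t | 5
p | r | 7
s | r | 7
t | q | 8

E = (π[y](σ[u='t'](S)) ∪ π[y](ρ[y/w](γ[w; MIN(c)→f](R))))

Subexpression sizes:
  S → 3
  σ[u='t'](S) → 0
  π[y](σ[u='t'](S)) → 0
  R → 6
  γ[w; MIN(c)→f](R) → 3
  ρ[y/w](γ[w; MIN(c)→f](R)) → 3
  π[y](ρ[y/w](γ[w; MIN(c)→f](R))) → 3
  (π[y](σ[u='t'](S)) ∪ π[y](ρ[y/w](γ[w; MIN(c)→f](R)))) → 3

|E| = 3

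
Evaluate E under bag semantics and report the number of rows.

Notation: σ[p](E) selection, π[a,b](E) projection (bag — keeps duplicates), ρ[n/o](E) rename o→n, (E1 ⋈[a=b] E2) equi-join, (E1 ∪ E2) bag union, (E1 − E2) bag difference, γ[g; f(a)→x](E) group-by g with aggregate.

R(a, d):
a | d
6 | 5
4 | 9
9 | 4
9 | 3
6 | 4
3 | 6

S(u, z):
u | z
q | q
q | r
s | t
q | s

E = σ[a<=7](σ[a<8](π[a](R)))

Per-node cardinality:
  R → 6
  π[a](R) → 6
  σ[a<8](π[a](R)) → 4
  σ[a<=7](σ[a<8](π[a](R))) → 4

|E| = 4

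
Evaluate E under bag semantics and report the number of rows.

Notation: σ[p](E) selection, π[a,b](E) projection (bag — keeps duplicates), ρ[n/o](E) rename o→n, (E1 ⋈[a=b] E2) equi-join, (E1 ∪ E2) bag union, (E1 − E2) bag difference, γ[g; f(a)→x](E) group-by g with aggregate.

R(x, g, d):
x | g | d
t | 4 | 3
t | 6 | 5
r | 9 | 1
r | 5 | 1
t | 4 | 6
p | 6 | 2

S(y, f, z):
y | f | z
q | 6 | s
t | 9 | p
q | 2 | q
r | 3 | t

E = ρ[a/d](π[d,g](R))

Stepwise |·|:
  R → 6
  π[d,g](R) → 6
  ρ[a/d](π[d,g](R)) → 6

|E| = 6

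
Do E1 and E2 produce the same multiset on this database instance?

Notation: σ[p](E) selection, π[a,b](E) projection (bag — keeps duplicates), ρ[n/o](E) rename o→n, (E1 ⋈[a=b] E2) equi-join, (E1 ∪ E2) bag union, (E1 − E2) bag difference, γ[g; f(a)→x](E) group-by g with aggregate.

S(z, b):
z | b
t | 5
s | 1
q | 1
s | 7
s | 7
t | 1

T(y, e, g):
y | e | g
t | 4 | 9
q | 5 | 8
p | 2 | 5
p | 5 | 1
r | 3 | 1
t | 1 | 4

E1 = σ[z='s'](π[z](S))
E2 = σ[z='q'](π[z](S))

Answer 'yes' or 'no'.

E1 row counts bottom-up:
  S → 6
  π[z](S) → 6
  σ[z='s'](π[z](S)) → 3
E2 row counts bottom-up:
  S → 6
  π[z](S) → 6
  σ[z='q'](π[z](S)) → 1

E1 result:
z
s
s
s
E2 result:
z
q
Witness: ('q',) appears 0× in E1 but 1× in E2.

no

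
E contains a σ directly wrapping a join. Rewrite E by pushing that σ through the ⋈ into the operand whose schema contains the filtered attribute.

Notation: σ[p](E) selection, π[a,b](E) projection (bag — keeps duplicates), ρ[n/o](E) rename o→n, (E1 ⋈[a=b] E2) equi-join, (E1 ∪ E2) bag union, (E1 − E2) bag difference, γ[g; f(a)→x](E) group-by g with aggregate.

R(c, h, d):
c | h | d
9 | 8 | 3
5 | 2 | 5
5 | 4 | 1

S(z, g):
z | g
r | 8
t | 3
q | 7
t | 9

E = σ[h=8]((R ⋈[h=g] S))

σ filters on h, owned by the left side.
E' = (σ[h=8](R) ⋈[h=g] S)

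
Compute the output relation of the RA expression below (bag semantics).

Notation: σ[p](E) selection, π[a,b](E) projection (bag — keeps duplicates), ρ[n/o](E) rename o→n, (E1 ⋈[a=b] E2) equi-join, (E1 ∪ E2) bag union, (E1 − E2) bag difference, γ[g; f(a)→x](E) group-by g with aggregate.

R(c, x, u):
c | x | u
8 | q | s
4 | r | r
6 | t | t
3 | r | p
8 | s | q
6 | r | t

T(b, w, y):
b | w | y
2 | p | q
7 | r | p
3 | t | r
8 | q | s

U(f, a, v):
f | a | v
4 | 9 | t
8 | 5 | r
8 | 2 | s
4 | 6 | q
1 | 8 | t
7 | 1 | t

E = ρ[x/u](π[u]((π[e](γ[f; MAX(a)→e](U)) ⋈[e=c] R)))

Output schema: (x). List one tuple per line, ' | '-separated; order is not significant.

Row counts bottom-up:
  U → 6
  γ[f; MAX(a)→e](U) → 4
  π[e](γ[f; MAX(a)→e](U)) → 4
  R → 6
  (π[e](γ[f; MAX(a)→e](U)) ⋈[e=c] R) → 2
  π[u]((π[e](γ[f; MAX(a)→e](U)) ⋈[e=c] R)) → 2
  ρ[x/u](π[u]((π[e](γ[f; MAX(a)→e](U)) ⋈[e=c] R))) → 2

== RESULT ==
x
q
s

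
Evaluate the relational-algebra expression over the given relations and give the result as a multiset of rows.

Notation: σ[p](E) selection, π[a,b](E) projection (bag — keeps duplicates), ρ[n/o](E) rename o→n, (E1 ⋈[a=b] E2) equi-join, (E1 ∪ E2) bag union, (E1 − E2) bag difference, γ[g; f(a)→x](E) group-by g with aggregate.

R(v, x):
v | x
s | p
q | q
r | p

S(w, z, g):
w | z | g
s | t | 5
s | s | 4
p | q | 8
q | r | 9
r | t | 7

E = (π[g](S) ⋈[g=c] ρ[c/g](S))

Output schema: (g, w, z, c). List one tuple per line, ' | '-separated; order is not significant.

Subexpression sizes:
  S → 5
  π[g](S) → 5
  S → 5
  ρ[c/g](S) → 5
  (π[g](S) ⋈[g=c] ρ[c/g](S)) → 5

== RESULT ==
g | w | z | c
4 | s | s | 4
5 | s | t | 5
7 | r | t | 7
8 | p | q | 8
9 | q | r | 9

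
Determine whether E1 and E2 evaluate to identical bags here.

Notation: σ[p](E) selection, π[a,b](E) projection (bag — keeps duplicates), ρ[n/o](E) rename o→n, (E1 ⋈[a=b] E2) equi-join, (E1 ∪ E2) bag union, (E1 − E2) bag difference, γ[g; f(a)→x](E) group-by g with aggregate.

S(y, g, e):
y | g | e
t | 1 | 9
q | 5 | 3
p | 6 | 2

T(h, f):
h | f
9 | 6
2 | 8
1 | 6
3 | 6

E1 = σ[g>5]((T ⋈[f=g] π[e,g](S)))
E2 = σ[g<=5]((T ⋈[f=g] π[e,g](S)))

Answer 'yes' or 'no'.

E1 subexpression sizes:
  T → 4
  S → 3
  π[e,g](S) → 3
  (T ⋈[f=g] π[e,g](S)) → 3
  σ[g>5]((T ⋈[f=g] π[e,g](S))) → 3
E2 subexpression sizes:
  T → 4
  S → 3
  π[e,g](S) → 3
  (T ⋈[f=g] π[e,g](S)) → 3
  σ[g<=5]((T ⋈[f=g] π[e,g](S))) → 0

E1 result:
h | f | e | g
1 | 6 | 2 | 6
3 | 6 | 2 | 6
9 | 6 | 2 | 6
E2 result:
h | f | e | g
(0 rows)
Witness: (3, 6, 2, 6) appears 1× in E1 but 0× in E2.

no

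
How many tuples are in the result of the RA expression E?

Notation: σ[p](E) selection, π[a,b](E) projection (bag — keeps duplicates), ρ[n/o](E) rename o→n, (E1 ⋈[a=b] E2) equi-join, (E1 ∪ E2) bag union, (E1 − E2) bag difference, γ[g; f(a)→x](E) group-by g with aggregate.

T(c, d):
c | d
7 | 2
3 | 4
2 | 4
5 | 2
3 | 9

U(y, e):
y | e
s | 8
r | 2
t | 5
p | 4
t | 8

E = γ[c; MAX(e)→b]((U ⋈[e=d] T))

Row counts bottom-up:
  U → 5
  T → 5
  (U ⋈[e=d] T) → 4
  γ[c; MAX(e)→b]((U ⋈[e=d] T)) → 4

|E| = 4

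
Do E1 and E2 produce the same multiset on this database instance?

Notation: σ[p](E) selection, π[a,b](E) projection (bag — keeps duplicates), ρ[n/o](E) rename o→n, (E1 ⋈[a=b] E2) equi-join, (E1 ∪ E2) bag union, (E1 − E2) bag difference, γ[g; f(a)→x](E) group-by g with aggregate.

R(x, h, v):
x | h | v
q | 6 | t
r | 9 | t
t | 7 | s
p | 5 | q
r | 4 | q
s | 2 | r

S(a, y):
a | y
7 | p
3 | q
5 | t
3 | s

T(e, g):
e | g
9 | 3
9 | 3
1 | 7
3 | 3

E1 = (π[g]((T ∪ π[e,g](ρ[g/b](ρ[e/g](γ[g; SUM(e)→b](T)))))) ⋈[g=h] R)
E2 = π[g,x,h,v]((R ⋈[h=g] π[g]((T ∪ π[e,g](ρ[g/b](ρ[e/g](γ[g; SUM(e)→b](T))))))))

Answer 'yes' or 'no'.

E1 per-node cardinality:
  T → 4
  T → 4
  γ[g; SUM(e)→b](T) → 2
  ρ[e/g](γ[g; SUM(e)→b](T)) → 2
  ρ[g/b](ρ[e/g](γ[g; SUM(e)→b](T))) → 2
  π[e,g](ρ[g/b](ρ[e/g](γ[g; SUM(e)→b](T)))) → 2
  (T ∪ π[e,g](ρ[g/b](ρ[e/g](γ[g; SUM(e)→b](T))))) → 6
  π[g]((T ∪ π[e,g](ρ[g/b](ρ[e/g](γ[g; SUM(e)→b](T)))))) → 6
  R → 6
  (π[g]((T ∪ π[e,g](ρ[g/b](ρ[e/g](γ[g; SUM(e)→b](T)))))) ⋈[g=h] R) → 1
E2 per-node cardinality:
  R → 6
  T → 4
  T → 4
  γ[g; SUM(e)→b](T) → 2
  ρ[e/g](γ[g; SUM(e)→b](T)) → 2
  ρ[g/b](ρ[e/g](γ[g; SUM(e)→b](T))) → 2
  π[e,g](ρ[g/b](ρ[e/g](γ[g; SUM(e)→b](T)))) → 2
  (T ∪ π[e,g](ρ[g/b](ρ[e/g](γ[g; SUM(e)→b](T))))) → 6
  π[g]((T ∪ π[e,g](ρ[g/b](ρ[e/g](γ[g; SUM(e)→b](T)))))) → 6
  (R ⋈[h=g] π[g]((T ∪ π[e,g](ρ[g/b](ρ[e/g](γ[g; SUM(e)→b](T))))))) → 1
  π[g,x,h,v]((R ⋈[h=g] π[g]((T ∪ π[e,g](ρ[g/b](ρ[e/g](γ[g; SUM(e)→b](T)))))))) → 1

E1 and E2 produce the same multiset:
g | x | h | v
7 | t | 7 | s

yes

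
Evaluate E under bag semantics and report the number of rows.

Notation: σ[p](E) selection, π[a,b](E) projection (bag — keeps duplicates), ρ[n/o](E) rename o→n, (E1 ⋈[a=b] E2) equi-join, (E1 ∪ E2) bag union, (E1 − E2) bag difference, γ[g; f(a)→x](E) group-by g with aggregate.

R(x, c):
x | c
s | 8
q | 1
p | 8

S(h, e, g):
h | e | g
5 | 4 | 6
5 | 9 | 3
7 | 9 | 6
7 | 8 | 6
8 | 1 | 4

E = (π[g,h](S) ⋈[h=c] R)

Row counts bottom-up:
  S → 5
  π[g,h](S) → 5
  R → 3
  (π[g,h](S) ⋈[h=c] R) → 2

|E| = 2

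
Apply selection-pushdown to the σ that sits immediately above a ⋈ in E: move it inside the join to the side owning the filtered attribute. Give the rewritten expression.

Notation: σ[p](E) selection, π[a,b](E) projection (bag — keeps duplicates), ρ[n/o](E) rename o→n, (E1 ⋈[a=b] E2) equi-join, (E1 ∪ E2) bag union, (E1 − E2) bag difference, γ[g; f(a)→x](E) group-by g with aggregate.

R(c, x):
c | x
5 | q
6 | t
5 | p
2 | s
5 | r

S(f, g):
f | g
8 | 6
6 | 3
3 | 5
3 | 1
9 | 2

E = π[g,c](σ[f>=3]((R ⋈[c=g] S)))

σ filters on f, owned by the right side.
E' = π[g,c]((R ⋈[c=g] σ[f>=3](S)))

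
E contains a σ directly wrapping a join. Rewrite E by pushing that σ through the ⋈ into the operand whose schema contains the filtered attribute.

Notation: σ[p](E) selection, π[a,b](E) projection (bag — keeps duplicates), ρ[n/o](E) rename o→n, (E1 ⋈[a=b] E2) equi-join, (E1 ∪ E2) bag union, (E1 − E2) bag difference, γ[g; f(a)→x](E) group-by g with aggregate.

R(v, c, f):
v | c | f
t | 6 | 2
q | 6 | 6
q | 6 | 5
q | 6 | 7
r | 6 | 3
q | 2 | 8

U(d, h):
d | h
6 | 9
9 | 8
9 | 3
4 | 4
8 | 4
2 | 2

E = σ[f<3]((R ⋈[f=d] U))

σ filters on f, owned by the left side.
E' = (σ[f<3](R) ⋈[f=d] U)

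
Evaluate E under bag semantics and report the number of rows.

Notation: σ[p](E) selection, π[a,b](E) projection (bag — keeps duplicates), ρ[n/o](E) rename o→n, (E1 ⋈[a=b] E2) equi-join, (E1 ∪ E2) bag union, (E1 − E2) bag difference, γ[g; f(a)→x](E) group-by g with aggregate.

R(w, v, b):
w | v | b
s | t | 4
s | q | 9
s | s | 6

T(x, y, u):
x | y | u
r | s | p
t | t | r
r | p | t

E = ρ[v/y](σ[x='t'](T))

Row counts bottom-up:
  T → 3
  σ[x='t'](T) → 1
  ρ[v/y](σ[x='t'](T)) → 1

|E| = 1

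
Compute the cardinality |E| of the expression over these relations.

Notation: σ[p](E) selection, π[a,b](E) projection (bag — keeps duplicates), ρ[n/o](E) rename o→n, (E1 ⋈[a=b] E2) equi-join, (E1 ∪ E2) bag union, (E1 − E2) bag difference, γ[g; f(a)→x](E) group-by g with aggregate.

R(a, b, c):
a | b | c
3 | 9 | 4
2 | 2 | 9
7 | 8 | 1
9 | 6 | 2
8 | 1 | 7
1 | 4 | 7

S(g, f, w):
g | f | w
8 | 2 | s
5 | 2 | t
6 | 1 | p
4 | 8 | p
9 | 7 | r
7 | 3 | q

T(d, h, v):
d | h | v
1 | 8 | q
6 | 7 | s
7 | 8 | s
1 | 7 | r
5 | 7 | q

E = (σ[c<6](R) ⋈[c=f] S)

Subexpression sizes:
  R → 6
  σ[c<6](R) → 3
  S → 6
  (σ[c<6](R) ⋈[c=f] S) → 3

|E| = 3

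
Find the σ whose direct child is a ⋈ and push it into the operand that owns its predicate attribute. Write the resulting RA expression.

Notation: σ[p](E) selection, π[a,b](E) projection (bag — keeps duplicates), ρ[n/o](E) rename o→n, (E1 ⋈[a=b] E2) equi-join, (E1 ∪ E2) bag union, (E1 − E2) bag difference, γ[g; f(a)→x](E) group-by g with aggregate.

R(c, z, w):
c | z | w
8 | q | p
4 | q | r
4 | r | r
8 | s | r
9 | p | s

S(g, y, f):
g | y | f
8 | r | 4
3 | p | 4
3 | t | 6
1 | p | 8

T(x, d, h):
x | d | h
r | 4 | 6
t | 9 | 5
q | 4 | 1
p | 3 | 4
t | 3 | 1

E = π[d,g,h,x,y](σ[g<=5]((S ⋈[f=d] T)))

σ filters on g, owned by the left side.
E' = π[d,g,h,x,y]((σ[g<=5](S) ⋈[f=d] T))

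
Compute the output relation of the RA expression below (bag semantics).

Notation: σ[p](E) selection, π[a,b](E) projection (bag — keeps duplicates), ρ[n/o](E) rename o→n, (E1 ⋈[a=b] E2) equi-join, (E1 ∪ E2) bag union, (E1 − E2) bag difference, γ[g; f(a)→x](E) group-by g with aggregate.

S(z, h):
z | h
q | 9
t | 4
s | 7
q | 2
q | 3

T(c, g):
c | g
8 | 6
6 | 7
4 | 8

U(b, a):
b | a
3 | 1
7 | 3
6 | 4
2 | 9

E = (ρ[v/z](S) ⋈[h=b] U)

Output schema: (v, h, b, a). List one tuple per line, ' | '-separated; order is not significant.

Subexpression sizes:
  S → 5
  ρ[v/z](S) → 5
  U → 4
  (ρ[v/z](S) ⋈[h=b] U) → 3

== RESULT ==
v | h | b | a
q | 2 | 2 | 9
q | 3 | 3 | 1
s | 7 | 7 | 3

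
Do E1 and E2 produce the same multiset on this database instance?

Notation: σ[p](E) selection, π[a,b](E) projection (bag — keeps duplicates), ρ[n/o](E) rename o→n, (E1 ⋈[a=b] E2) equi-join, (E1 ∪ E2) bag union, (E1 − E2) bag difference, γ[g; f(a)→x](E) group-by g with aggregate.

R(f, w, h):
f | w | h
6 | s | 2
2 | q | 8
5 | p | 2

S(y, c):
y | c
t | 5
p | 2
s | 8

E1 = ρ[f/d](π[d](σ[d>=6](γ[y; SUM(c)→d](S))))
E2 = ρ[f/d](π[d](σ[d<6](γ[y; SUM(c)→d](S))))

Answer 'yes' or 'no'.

E1 stepwise |·|:
  S → 3
  γ[y; SUM(c)→d](S) → 3
  σ[d>=6](γ[y; SUM(c)→d](S)) → 1
  π[d](σ[d>=6](γ[y; SUM(c)→d](S))) → 1
  ρ[f/d](π[d](σ[d>=6](γ[y; SUM(c)→d](S)))) → 1
E2 stepwise |·|:
  S → 3
  γ[y; SUM(c)→d](S) → 3
  σ[d<6](γ[y; SUM(c)→d](S)) → 2
  π[d](σ[d<6](γ[y; SUM(c)→d](S))) → 2
  ρ[f/d](π[d](σ[d<6](γ[y; SUM(c)→d](S)))) → 2

E1 result:
f
8
E2 result:
f
2
5
Witness: (8,) appears 1× in E1 but 0× in E2.

no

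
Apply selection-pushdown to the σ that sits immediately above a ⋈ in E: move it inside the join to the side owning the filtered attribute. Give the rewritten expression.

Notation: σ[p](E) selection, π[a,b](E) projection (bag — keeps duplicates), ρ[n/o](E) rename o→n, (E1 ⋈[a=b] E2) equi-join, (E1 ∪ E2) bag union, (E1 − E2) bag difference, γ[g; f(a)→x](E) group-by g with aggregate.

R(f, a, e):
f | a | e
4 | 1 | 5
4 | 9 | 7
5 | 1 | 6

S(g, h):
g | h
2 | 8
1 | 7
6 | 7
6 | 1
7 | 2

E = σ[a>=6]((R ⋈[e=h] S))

σ filters on a, owned by the left side.
E' = (σ[a>=6](R) ⋈[e=h] S)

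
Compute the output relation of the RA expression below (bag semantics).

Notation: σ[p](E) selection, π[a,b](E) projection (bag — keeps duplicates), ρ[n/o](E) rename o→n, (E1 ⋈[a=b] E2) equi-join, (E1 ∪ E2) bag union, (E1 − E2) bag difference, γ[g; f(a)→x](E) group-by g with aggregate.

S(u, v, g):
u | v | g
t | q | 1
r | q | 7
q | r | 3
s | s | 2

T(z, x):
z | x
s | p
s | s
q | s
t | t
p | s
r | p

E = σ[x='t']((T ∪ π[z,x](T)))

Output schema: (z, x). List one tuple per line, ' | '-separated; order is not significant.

Subexpression sizes:
  T → 6
  T → 6
  π[z,x](T) → 6
  (T ∪ π[z,x](T)) → 12
  σ[x='t']((T ∪ π[z,x](T))) → 2

== RESULT ==
z | x
t | t
t | t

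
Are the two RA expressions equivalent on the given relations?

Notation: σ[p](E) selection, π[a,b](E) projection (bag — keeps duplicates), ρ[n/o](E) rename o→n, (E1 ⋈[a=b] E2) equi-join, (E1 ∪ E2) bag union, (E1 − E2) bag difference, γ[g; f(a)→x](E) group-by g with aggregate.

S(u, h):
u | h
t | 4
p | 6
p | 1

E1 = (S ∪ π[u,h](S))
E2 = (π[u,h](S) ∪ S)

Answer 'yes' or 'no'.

E1 per-node cardinality:
  S → 3
  S → 3
  π[u,h](S) → 3
  (S ∪ π[u,h](S)) → 6
E2 per-node cardinality:
  S → 3
  π[u,h](S) → 3
  S → 3
  (π[u,h](S) ∪ S) → 6

E1 and E2 produce the same multiset:
u | h
p | 1
p | 1
p | 6
p | 6
t | 4
t | 4

yes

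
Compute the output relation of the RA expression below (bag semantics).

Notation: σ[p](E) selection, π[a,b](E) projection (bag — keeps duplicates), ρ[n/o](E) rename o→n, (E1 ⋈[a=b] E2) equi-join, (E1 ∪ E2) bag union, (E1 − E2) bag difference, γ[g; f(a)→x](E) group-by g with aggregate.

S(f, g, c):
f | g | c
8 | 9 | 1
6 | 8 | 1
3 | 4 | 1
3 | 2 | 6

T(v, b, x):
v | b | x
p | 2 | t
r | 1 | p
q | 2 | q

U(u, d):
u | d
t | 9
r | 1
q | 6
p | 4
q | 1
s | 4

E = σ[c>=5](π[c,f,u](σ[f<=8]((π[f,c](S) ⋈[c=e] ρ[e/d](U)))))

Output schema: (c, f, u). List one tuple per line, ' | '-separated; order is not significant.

Row counts bottom-up:
  S → 4
  π[f,c](S) → 4
  U → 6
  ρ[e/d](U) → 6
  (π[f,c](S) ⋈[c=e] ρ[e/d](U)) → 7
  σ[f<=8]((π[f,c](S) ⋈[c=e] ρ[e/d](U))) → 7
  π[c,f,u](σ[f<=8]((π[f,c](S) ⋈[c=e] ρ[e/d](U)))) → 7
  σ[c>=5](π[c,f,u](σ[f<=8]((π[f,c](S) ⋈[c=e] ρ[e/d](U))))) → 1

== RESULT ==
c | f | u
6 | 3 | q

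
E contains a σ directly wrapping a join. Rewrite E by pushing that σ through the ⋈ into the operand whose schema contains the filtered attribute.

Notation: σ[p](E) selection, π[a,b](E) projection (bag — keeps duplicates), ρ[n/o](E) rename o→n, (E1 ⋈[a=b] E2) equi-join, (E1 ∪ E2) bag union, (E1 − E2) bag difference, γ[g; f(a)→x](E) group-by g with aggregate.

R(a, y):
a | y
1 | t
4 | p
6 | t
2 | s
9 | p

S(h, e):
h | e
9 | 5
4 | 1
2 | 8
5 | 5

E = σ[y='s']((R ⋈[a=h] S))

σ filters on y, owned by the left side.
E' = (σ[y='s'](R) ⋈[a=h] S)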